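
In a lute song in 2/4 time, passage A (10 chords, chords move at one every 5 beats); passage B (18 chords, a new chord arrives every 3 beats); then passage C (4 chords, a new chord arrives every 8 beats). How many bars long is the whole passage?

A: 10 × 5 = 50 beats = 25 bars.
B: 18 × 3 = 54 beats = 27 bars.
C: 4 × 8 = 32 beats = 16 bars.
Total: 25 + 27 + 16 = 68 bars.

68 bars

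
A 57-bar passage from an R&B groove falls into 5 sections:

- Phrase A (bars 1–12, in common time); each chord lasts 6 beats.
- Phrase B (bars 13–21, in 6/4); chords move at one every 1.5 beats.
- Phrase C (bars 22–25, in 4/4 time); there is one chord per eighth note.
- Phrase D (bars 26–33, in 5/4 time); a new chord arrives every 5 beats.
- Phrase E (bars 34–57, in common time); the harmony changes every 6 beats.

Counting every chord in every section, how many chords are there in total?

100 chords

A: 12 bars × 4 beats = 48 beats; 6 beats/chord → 8 chords.
B: 9 bars × 6 beats = 54 beats; 1.5 beats/chord → 36 chords.
C: 4 bars × 4 beats = 16 beats; 0.5 beats/chord → 32 chords.
D: 8 bars × 5 beats = 40 beats; 5 beats/chord → 8 chords.
E: 24 bars × 4 beats = 96 beats; 6 beats/chord → 16 chords.
Total: 8 + 36 + 32 + 8 + 16 = 100.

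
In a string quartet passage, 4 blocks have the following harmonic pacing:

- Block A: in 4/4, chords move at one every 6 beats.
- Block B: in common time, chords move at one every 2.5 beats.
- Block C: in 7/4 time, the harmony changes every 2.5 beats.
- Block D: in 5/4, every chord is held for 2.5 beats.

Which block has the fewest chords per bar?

Block A

A: 4/6 = 2/3 chords/bar.
B: 4/2.5 = 1.6 chords/bar.
C: 7/2.5 = 2.8 chords/bar.
D: 5/2.5 = 2 chords/bar.
Slowest is A at 2/3 chords/bar.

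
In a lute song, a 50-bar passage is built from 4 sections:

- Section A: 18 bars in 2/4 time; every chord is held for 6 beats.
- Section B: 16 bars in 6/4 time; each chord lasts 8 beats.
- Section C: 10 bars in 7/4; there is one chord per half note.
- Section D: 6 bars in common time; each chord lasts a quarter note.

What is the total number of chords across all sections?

77 chords

A has 36 beats and chords last 6 each, so 6 chords.
B has 96 beats and chords last 8 each, so 12 chords.
C has 70 beats and chords last 2 each, so 35 chords.
D has 24 beats and chords last 1 each, so 24 chords.
Total: 6 + 12 + 35 + 24 = 77.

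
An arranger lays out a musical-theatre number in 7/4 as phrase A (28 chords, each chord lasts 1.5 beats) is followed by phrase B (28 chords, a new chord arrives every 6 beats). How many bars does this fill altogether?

30 bars

A: 28 × 1.5 = 42 beats = 6 bars.
B: 28 × 6 = 168 beats = 24 bars.
Total: 6 + 24 = 30 bars.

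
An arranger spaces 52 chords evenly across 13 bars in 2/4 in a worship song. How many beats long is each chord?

0.5 beats

13 bars × 2 beats/bar = 26 beats total.
26 beats ÷ 52 chords = 0.5 beats per chord.
(That is an eighth note.)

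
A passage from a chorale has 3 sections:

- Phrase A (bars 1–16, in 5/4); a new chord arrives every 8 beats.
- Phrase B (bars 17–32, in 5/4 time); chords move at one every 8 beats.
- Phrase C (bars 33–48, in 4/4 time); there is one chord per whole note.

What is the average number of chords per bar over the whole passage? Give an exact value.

0.75 chords per bar

A: 16 bars of 5 beats is 80 beats; at 8 beats each that's 10 chords.
B: 16 bars of 5 beats is 80 beats; at 8 beats each that's 10 chords.
C: 16 bars of 4 beats is 64 beats; at 4 beats each that's 16 chords.
Overall: 36 chords over 48 bars → 36/48 = 0.75 chords per bar.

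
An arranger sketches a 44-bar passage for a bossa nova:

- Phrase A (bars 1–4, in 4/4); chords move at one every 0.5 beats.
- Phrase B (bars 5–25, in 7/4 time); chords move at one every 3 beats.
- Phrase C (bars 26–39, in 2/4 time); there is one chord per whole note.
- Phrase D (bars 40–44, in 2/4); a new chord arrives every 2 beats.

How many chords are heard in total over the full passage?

93 chords

A has 16 beats and chords last 0.5 each, so 32 chords.
B has 147 beats and chords last 3 each, so 49 chords.
C has 28 beats and chords last 4 each, so 7 chords.
D has 10 beats and chords last 2 each, so 5 chords.
Total: 32 + 49 + 7 + 5 = 93.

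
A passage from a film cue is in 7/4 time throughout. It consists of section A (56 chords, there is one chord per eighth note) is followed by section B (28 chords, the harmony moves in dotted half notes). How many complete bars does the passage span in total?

A: 56 × 0.5 = 28 beats = 4 bars.
B: 28 × 3 = 84 beats = 12 bars.
Total: 4 + 12 = 16 bars.

16 bars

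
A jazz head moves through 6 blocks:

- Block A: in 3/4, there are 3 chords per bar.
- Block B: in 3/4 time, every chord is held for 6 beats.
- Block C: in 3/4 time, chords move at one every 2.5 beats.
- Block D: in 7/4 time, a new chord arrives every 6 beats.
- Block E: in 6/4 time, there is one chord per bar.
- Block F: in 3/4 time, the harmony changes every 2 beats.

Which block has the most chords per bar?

A: each chord is 1 beat in 3/4, so 3 per bar.
B: each chord is 6 beats in 3/4, so 0.5 per bar.
C: each chord is 2.5 beats in 3/4, so 1.2 per bar.
D: each chord is 6 beats in 7/4, so 7/6 per bar.
E: each chord is 6 beats in 6/4, so 1 per bar.
F: each chord is 2 beats in 3/4, so 1.5 per bar.
Fastest is A at 3 chords/bar.

Block A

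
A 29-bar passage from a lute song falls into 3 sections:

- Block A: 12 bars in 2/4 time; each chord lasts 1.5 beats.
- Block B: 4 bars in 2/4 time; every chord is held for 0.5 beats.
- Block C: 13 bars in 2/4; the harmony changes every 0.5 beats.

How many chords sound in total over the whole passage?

84 chords

A: 12 bars × 2 beats = 24 beats; 1.5 beats/chord → 16 chords.
B: 4 bars × 2 beats = 8 beats; 0.5 beats/chord → 16 chords.
C: 13 bars × 2 beats = 26 beats; 0.5 beats/chord → 52 chords.
Total: 16 + 16 + 52 = 84.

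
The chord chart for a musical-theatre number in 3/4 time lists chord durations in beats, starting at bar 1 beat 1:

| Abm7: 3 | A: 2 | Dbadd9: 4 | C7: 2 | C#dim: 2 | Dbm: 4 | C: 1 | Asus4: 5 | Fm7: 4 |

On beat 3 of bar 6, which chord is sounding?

Beat 3 of bar 6 is beat (6−1)×3 + 3 = 18 overall.
Running totals: Abm7 ends at 3, A ends at 5, Dbadd9 ends at 9, C7 ends at 11, C#dim ends at 13, Dbm ends at 17, C ends at 18.
Beat 18 falls within C.

C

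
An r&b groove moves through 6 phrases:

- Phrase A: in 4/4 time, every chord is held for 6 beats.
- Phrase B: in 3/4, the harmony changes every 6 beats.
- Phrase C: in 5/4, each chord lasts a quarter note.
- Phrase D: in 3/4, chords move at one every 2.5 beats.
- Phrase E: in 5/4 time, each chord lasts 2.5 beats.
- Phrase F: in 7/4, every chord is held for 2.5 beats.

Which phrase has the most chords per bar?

Phrase C

A: 4 beats/bar ÷ 6 beats/chord = 2/3 chords/bar.
B: 3 beats/bar ÷ 6 beats/chord = 0.5 chords/bar.
C: 5 beats/bar ÷ 1 beat/chord = 5 chords/bar.
D: 3 beats/bar ÷ 2.5 beats/chord = 1.2 chords/bar.
E: 5 beats/bar ÷ 2.5 beats/chord = 2 chords/bar.
F: 7 beats/bar ÷ 2.5 beats/chord = 2.8 chords/bar.
Fastest is C at 5 chords/bar.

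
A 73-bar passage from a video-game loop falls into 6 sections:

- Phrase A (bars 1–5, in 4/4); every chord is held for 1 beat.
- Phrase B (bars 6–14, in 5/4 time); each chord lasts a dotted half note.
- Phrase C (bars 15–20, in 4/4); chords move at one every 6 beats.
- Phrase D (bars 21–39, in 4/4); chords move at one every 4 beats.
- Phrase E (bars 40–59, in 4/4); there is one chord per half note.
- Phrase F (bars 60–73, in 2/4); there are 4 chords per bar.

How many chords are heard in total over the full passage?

A: 5·4 = 20 beats, 20/1 = 20 chords.
B: 9·5 = 45 beats, 45/3 = 15 chords.
C: 6·4 = 24 beats, 24/6 = 4 chords.
D: 19·4 = 76 beats, 76/4 = 19 chords.
E: 20·4 = 80 beats, 80/2 = 40 chords.
F: 14·2 = 28 beats, 28/0.5 = 56 chords.
Total: 20 + 15 + 4 + 19 + 40 + 56 = 154.

154 chords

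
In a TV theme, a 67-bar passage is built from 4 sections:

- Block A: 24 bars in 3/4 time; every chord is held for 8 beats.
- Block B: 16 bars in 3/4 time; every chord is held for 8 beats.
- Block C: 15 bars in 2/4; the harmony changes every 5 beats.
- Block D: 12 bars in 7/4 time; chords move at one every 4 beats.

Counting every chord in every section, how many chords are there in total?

42 chords

A: 24·3 = 72 beats, 72/8 = 9 chords.
B: 16·3 = 48 beats, 48/8 = 6 chords.
C: 15·2 = 30 beats, 30/5 = 6 chords.
D: 12·7 = 84 beats, 84/4 = 21 chords.
Total: 9 + 6 + 6 + 21 = 42.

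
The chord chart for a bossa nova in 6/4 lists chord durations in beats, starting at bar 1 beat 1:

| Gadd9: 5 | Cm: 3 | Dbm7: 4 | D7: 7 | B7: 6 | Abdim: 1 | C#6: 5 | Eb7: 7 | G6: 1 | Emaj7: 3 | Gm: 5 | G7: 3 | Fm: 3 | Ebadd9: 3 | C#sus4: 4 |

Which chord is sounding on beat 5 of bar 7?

Emaj7

Beat 5 of bar 7 is beat (7−1)×6 + 5 = 41 overall.
Running totals: Gadd9 ends at 5, Cm ends at 8, Dbm7 ends at 12, D7 ends at 19, B7 ends at 25, Abdim ends at 26, C#6 ends at 31, Eb7 ends at 38, G6 ends at 39, Emaj7 ends at 42.
Beat 41 falls within Emaj7.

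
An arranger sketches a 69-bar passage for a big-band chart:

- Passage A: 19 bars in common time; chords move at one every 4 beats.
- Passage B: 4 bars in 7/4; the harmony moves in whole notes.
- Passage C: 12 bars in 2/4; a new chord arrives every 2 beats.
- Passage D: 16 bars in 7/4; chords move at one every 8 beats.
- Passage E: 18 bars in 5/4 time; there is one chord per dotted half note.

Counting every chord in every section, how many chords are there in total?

A has 76 beats and chords last 4 each, so 19 chords.
B has 28 beats and chords last 4 each, so 7 chords.
C has 24 beats and chords last 2 each, so 12 chords.
D has 112 beats and chords last 8 each, so 14 chords.
E has 90 beats and chords last 3 each, so 30 chords.
Total: 19 + 7 + 12 + 14 + 30 = 82.

82 chords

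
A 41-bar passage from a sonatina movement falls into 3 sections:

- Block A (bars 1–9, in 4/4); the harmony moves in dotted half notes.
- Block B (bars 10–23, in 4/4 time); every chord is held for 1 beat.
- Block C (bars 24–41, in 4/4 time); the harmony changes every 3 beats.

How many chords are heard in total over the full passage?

92 chords

A: 9·4 = 36 beats, 36/3 = 12 chords.
B: 14·4 = 56 beats, 56/1 = 56 chords.
C: 18·4 = 72 beats, 72/3 = 24 chords.
Total: 12 + 56 + 24 = 92.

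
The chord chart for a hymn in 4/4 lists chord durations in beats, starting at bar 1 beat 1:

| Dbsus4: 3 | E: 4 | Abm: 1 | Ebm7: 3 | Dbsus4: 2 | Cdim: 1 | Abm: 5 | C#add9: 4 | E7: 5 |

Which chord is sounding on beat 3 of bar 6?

C#add9

Beat 3 of bar 6 is beat (6−1)×4 + 3 = 23 overall.
Running totals: Dbsus4 ends at 3, E ends at 7, Abm ends at 8, Ebm7 ends at 11, Dbsus4 ends at 13, Cdim ends at 14, Abm ends at 19, C#add9 ends at 23.
Beat 23 falls within C#add9.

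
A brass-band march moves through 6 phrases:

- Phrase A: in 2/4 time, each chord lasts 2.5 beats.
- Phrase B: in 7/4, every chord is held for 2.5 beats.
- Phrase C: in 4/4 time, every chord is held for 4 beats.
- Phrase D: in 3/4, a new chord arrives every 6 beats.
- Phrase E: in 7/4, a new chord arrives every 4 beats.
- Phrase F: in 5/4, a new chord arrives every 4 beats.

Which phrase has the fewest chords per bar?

A: 2/2.5 = 0.8 chords/bar.
B: 7/2.5 = 2.8 chords/bar.
C: 4/4 = 1 chord/bar.
D: 3/6 = 0.5 chords/bar.
E: 7/4 = 1.75 chords/bar.
F: 5/4 = 1.25 chords/bar.
Slowest is D at 0.5 chords/bar.

Phrase D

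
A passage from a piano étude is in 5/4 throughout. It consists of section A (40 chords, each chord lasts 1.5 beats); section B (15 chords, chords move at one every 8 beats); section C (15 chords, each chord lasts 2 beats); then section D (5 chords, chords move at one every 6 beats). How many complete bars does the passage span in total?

A: 40 × 1.5 = 60 beats = 12 bars.
B: 15 × 8 = 120 beats = 24 bars.
C: 15 × 2 = 30 beats = 6 bars.
D: 5 × 6 = 30 beats = 6 bars.
Total: 12 + 24 + 6 + 6 = 48 bars.

48 bars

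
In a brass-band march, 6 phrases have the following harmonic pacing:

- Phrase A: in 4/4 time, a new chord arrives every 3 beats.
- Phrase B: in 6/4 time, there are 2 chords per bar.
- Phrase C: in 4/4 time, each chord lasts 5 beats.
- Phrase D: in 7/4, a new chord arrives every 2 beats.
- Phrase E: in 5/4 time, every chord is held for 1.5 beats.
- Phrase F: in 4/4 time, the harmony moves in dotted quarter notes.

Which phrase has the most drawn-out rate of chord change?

A: 4/3 = 4/3 chords/bar.
B: 6/3 = 2 chords/bar.
C: 4/5 = 0.8 chords/bar.
D: 7/2 = 3.5 chords/bar.
E: 5/1.5 = 10/3 chords/bar.
F: 4/1.5 = 8/3 chords/bar.
Slowest is C at 0.8 chords/bar.

Phrase C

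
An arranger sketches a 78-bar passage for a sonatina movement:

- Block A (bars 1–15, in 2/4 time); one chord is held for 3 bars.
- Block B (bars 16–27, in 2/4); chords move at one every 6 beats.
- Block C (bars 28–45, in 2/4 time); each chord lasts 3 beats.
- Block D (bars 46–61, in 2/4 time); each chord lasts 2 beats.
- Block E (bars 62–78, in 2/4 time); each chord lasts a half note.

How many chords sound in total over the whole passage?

A has 30 beats and chords last 6 each, so 5 chords.
B has 24 beats and chords last 6 each, so 4 chords.
C has 36 beats and chords last 3 each, so 12 chords.
D has 32 beats and chords last 2 each, so 16 chords.
E has 34 beats and chords last 2 each, so 17 chords.
Total: 5 + 4 + 12 + 16 + 17 = 54.

54 chords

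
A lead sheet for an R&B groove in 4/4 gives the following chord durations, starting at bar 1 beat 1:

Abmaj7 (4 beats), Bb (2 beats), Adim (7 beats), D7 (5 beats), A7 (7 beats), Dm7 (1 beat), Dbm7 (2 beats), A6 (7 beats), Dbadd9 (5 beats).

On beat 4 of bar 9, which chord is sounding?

Beat 4 of bar 9 is beat (9−1)×4 + 4 = 36 overall.
Running totals: Abmaj7 ends at 4, Bb ends at 6, Adim ends at 13, D7 ends at 18, A7 ends at 25, Dm7 ends at 26, Dbm7 ends at 28, A6 ends at 35, Dbadd9 ends at 40.
Beat 36 falls within Dbadd9.

Dbadd9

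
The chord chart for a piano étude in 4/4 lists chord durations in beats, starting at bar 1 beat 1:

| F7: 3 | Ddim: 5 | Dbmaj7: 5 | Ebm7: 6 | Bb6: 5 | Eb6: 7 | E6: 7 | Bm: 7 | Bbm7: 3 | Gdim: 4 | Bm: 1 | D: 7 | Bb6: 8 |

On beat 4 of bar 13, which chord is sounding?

Beat 4 of bar 13 is beat (13−1)×4 + 4 = 52 overall.
Running totals: F7 ends at 3, Ddim ends at 8, Dbmaj7 ends at 13, Ebm7 ends at 19, Bb6 ends at 24, Eb6 ends at 31, E6 ends at 38, Bm ends at 45, Bbm7 ends at 48, Gdim ends at 52.
Beat 52 falls within Gdim.

Gdim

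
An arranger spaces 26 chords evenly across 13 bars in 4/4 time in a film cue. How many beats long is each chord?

13 bars × 4 beats/bar = 52 beats total.
52 beats ÷ 26 chords = 2 beats per chord.
(That is a half note.)

2 beats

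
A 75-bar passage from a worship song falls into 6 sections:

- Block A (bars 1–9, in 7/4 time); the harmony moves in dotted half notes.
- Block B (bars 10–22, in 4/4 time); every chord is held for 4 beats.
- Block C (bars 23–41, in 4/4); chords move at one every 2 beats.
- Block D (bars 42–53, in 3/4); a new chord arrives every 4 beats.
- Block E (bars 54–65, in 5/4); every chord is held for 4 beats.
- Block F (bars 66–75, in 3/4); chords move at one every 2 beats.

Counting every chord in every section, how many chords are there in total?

A: 9·7 = 63 beats, 63/3 = 21 chords.
B: 13·4 = 52 beats, 52/4 = 13 chords.
C: 19·4 = 76 beats, 76/2 = 38 chords.
D: 12·3 = 36 beats, 36/4 = 9 chords.
E: 12·5 = 60 beats, 60/4 = 15 chords.
F: 10·3 = 30 beats, 30/2 = 15 chords.
Total: 21 + 13 + 38 + 9 + 15 + 15 = 111.

111 chords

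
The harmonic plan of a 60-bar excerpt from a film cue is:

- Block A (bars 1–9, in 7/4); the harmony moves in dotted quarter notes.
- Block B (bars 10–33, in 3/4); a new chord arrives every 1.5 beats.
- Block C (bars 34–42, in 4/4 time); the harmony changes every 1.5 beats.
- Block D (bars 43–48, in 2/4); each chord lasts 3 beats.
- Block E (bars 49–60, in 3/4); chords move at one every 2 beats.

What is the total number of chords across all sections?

136 chords

A has 63 beats and chords last 1.5 each, so 42 chords.
B has 72 beats and chords last 1.5 each, so 48 chords.
C has 36 beats and chords last 1.5 each, so 24 chords.
D has 12 beats and chords last 3 each, so 4 chords.
E has 36 beats and chords last 2 each, so 18 chords.
Total: 42 + 48 + 24 + 4 + 18 = 136.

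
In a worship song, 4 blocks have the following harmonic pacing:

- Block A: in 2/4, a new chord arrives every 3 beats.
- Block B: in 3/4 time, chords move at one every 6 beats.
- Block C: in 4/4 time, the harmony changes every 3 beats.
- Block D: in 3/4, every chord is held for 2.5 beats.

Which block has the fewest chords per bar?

Block B

A: 2 beats/bar ÷ 3 beats/chord = 2/3 chords/bar.
B: 3 beats/bar ÷ 6 beats/chord = 0.5 chords/bar.
C: 4 beats/bar ÷ 3 beats/chord = 4/3 chords/bar.
D: 3 beats/bar ÷ 2.5 beats/chord = 1.2 chords/bar.
Slowest is B at 0.5 chords/bar.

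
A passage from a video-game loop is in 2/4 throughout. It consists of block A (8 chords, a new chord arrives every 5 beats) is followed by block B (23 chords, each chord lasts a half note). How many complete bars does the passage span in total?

A: 8 × 5 = 40 beats = 20 bars.
B: 23 × 2 = 46 beats = 23 bars.
Total: 20 + 23 = 43 bars.

43 bars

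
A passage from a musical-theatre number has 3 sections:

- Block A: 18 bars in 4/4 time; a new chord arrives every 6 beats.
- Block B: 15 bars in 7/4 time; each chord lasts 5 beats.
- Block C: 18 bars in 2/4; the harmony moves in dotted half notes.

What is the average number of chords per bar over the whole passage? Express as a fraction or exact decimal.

15/17 chords per bar

A: 18 × 4 = 72 beats ÷ 6 = 12 chords.
B: 15 × 7 = 105 beats ÷ 5 = 21 chords.
C: 18 × 2 = 36 beats ÷ 3 = 12 chords.
Overall: 45 chords over 51 bars → 45/51 = 15/17 chords per bar.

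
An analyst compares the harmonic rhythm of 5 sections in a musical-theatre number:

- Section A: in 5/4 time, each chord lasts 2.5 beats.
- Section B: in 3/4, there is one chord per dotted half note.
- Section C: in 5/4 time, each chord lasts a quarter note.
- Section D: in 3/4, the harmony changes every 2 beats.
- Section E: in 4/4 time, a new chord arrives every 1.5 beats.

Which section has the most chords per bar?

A: each chord is 2.5 beats in 5/4, so 2 per bar.
B: each chord is 3 beats in 3/4, so 1 per bar.
C: each chord is 1 beat in 5/4, so 5 per bar.
D: each chord is 2 beats in 3/4, so 1.5 per bar.
E: each chord is 1.5 beats in 4/4, so 8/3 per bar.
Fastest is C at 5 chords/bar.

Section C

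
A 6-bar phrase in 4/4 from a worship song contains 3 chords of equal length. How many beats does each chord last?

8 beats

6 bars × 4 beats/bar = 24 beats total.
24 beats ÷ 3 chords = 8 beats per chord.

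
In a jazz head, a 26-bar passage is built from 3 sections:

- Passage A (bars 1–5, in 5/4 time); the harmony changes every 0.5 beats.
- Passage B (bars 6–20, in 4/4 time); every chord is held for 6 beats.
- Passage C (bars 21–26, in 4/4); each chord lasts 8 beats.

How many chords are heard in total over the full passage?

A: 5 bars × 5 beats = 25 beats; 0.5 beats/chord → 50 chords.
B: 15 bars × 4 beats = 60 beats; 6 beats/chord → 10 chords.
C: 6 bars × 4 beats = 24 beats; 8 beats/chord → 3 chords.
Total: 50 + 10 + 3 = 63.

63 chords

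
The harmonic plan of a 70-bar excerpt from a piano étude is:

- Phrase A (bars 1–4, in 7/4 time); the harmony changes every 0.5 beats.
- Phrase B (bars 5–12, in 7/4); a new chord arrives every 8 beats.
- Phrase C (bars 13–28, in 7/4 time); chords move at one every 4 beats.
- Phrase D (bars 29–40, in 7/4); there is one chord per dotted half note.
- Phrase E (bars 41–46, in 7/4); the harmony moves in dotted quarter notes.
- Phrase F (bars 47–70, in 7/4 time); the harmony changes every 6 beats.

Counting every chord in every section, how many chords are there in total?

175 chords

A: 4 bars × 7 beats = 28 beats; 0.5 beats/chord → 56 chords.
B: 8 bars × 7 beats = 56 beats; 8 beats/chord → 7 chords.
C: 16 bars × 7 beats = 112 beats; 4 beats/chord → 28 chords.
D: 12 bars × 7 beats = 84 beats; 3 beats/chord → 28 chords.
E: 6 bars × 7 beats = 42 beats; 1.5 beats/chord → 28 chords.
F: 24 bars × 7 beats = 168 beats; 6 beats/chord → 28 chords.
Total: 56 + 7 + 28 + 28 + 28 + 28 = 175.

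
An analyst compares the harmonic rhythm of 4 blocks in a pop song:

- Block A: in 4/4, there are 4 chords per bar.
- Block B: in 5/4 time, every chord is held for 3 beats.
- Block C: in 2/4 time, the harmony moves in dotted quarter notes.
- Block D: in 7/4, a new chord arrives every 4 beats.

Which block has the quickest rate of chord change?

Block A

A: each chord is 1 beat in 4/4, so 4 per bar.
B: each chord is 3 beats in 5/4, so 5/3 per bar.
C: each chord is 1.5 beats in 2/4, so 4/3 per bar.
D: each chord is 4 beats in 7/4, so 1.75 per bar.
Fastest is A at 4 chords/bar.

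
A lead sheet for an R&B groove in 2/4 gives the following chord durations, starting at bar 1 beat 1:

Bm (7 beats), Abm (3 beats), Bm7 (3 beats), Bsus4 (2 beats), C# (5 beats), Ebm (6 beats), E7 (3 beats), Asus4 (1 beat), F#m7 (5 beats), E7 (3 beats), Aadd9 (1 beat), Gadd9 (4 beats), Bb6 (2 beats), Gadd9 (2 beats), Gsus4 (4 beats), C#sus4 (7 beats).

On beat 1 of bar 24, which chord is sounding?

Beat 1 of bar 24 is beat (24−1)×2 + 1 = 47 overall.
Running totals: Bm ends at 7, Abm ends at 10, Bm7 ends at 13, Bsus4 ends at 15, C# ends at 20, Ebm ends at 26, E7 ends at 29, Asus4 ends at 30, F#m7 ends at 35, E7 ends at 38, Aadd9 ends at 39, Gadd9 ends at 43, Bb6 ends at 45, Gadd9 ends at 47.
Beat 47 falls within Gadd9.

Gadd9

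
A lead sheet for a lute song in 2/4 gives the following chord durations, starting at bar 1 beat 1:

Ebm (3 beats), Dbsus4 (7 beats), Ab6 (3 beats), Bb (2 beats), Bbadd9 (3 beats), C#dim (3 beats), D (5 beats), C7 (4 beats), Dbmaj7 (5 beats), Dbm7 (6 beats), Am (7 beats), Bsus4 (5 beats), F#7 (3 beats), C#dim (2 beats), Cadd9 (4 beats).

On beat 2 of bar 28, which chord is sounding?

Beat 2 of bar 28 is beat (28−1)×2 + 2 = 56 overall.
Running totals: Ebm ends at 3, Dbsus4 ends at 10, Ab6 ends at 13, Bb ends at 15, Bbadd9 ends at 18, C#dim ends at 21, D ends at 26, C7 ends at 30, Dbmaj7 ends at 35, Dbm7 ends at 41, Am ends at 48, Bsus4 ends at 53, F#7 ends at 56.
Beat 56 falls within F#7.

F#7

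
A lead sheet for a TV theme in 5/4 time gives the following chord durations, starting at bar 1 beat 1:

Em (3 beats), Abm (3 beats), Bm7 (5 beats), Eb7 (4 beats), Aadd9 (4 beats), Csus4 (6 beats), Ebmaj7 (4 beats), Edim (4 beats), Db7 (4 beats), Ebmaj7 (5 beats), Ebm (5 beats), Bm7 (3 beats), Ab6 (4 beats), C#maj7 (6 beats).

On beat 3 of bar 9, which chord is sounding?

Beat 3 of bar 9 is beat (9−1)×5 + 3 = 43 overall.
Running totals: Em ends at 3, Abm ends at 6, Bm7 ends at 11, Eb7 ends at 15, Aadd9 ends at 19, Csus4 ends at 25, Ebmaj7 ends at 29, Edim ends at 33, Db7 ends at 37, Ebmaj7 ends at 42, Ebm ends at 47.
Beat 43 falls within Ebm.

Ebm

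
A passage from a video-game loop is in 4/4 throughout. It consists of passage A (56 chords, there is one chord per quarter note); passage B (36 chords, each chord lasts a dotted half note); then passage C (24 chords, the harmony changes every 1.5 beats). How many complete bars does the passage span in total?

50 bars

A: 56 × 1 = 56 beats = 14 bars.
B: 36 × 3 = 108 beats = 27 bars.
C: 24 × 1.5 = 36 beats = 9 bars.
Total: 14 + 27 + 9 = 50 bars.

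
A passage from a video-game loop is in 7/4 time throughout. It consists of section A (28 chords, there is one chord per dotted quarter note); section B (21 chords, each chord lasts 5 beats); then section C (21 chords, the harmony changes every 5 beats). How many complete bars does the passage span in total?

A: 28 × 1.5 = 42 beats = 6 bars.
B: 21 × 5 = 105 beats = 15 bars.
C: 21 × 5 = 105 beats = 15 bars.
Total: 6 + 15 + 15 = 36 bars.

36 bars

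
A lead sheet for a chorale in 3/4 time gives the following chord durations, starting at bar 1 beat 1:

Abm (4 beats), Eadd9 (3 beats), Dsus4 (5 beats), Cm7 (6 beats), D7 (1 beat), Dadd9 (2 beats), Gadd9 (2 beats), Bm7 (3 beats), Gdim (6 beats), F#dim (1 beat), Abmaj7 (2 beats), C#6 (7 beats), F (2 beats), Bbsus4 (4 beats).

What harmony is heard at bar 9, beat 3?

Gdim

Beat 3 of bar 9 is beat (9−1)×3 + 3 = 27 overall.
Running totals: Abm ends at 4, Eadd9 ends at 7, Dsus4 ends at 12, Cm7 ends at 18, D7 ends at 19, Dadd9 ends at 21, Gadd9 ends at 23, Bm7 ends at 26, Gdim ends at 32.
Beat 27 falls within Gdim.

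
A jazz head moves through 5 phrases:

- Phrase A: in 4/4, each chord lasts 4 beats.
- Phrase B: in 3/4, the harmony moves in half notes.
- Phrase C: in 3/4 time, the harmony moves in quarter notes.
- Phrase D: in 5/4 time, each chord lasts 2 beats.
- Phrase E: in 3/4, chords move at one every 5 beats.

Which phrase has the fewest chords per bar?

Phrase E

A: 4 beats/bar ÷ 4 beats/chord = 1 chord/bar.
B: 3 beats/bar ÷ 2 beats/chord = 1.5 chords/bar.
C: 3 beats/bar ÷ 1 beat/chord = 3 chords/bar.
D: 5 beats/bar ÷ 2 beats/chord = 2.5 chords/bar.
E: 3 beats/bar ÷ 5 beats/chord = 0.6 chords/bar.
Slowest is E at 0.6 chords/bar.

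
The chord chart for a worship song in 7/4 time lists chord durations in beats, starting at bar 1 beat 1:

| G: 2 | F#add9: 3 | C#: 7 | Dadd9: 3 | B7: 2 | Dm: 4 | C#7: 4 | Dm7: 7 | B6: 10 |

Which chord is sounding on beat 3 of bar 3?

Beat 3 of bar 3 is beat (3−1)×7 + 3 = 17 overall.
Running totals: G ends at 2, F#add9 ends at 5, C# ends at 12, Dadd9 ends at 15, B7 ends at 17.
Beat 17 falls within B7.

B7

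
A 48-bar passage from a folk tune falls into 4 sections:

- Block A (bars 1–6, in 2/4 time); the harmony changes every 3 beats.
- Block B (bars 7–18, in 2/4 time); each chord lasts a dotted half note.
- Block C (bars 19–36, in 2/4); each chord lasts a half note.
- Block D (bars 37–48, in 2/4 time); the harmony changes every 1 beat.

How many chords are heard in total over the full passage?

54 chords

A: 6 bars × 2 beats = 12 beats; 3 beats/chord → 4 chords.
B: 12 bars × 2 beats = 24 beats; 3 beats/chord → 8 chords.
C: 18 bars × 2 beats = 36 beats; 2 beats/chord → 18 chords.
D: 12 bars × 2 beats = 24 beats; 1 beat/chord → 24 chords.
Total: 4 + 8 + 18 + 24 = 54.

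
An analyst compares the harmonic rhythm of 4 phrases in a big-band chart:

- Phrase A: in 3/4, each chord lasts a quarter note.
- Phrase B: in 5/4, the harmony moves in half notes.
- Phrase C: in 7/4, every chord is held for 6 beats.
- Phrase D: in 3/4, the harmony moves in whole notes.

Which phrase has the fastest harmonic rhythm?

A: 3/1 = 3 chords/bar.
B: 5/2 = 2.5 chords/bar.
C: 7/6 = 7/6 chords/bar.
D: 3/4 = 0.75 chords/bar.
Fastest is A at 3 chords/bar.

Phrase A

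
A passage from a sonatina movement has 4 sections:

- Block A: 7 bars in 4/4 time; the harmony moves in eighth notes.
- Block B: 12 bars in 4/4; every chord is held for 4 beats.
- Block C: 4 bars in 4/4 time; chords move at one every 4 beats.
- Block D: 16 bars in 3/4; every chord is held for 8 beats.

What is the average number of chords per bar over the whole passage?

2 chords per bar

A: 7 bars of 4 beats is 28 beats; at 0.5 beats each that's 56 chords.
B: 12 bars of 4 beats is 48 beats; at 4 beats each that's 12 chords.
C: 4 bars of 4 beats is 16 beats; at 4 beats each that's 4 chords.
D: 16 bars of 3 beats is 48 beats; at 8 beats each that's 6 chords.
Overall: 78 chords over 39 bars → 78/39 = 2 chords per bar.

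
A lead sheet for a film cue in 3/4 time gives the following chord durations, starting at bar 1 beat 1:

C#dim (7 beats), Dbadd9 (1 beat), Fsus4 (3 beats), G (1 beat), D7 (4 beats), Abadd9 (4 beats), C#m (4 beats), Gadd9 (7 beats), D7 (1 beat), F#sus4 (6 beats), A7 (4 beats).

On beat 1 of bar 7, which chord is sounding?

Beat 1 of bar 7 is beat (7−1)×3 + 1 = 19 overall.
Running totals: C#dim ends at 7, Dbadd9 ends at 8, Fsus4 ends at 11, G ends at 12, D7 ends at 16, Abadd9 ends at 20.
Beat 19 falls within Abadd9.

Abadd9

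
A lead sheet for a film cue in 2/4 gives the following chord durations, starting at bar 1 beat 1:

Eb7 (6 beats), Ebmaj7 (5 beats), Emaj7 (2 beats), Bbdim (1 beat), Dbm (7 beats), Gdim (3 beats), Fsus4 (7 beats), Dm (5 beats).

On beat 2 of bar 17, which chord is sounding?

Dm

Beat 2 of bar 17 is beat (17−1)×2 + 2 = 34 overall.
Running totals: Eb7 ends at 6, Ebmaj7 ends at 11, Emaj7 ends at 13, Bbdim ends at 14, Dbm ends at 21, Gdim ends at 24, Fsus4 ends at 31, Dm ends at 36.
Beat 34 falls within Dm.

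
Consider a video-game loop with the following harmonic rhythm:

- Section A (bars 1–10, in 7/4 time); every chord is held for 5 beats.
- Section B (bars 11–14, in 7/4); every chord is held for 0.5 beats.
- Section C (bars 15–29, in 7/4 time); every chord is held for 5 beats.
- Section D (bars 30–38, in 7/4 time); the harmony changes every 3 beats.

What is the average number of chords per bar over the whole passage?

56/19 chords per bar

A: 10 × 7 = 70 beats ÷ 5 = 14 chords.
B: 4 × 7 = 28 beats ÷ 0.5 = 56 chords.
C: 15 × 7 = 105 beats ÷ 5 = 21 chords.
D: 9 × 7 = 63 beats ÷ 3 = 21 chords.
Overall: 112 chords over 38 bars → 112/38 = 56/19 chords per bar.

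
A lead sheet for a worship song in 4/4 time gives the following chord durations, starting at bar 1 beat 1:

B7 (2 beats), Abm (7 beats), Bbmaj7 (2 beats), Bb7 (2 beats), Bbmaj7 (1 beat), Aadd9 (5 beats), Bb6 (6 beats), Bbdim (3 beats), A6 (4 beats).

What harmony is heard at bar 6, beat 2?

Bb6

Beat 2 of bar 6 is beat (6−1)×4 + 2 = 22 overall.
Running totals: B7 ends at 2, Abm ends at 9, Bbmaj7 ends at 11, Bb7 ends at 13, Bbmaj7 ends at 14, Aadd9 ends at 19, Bb6 ends at 25.
Beat 22 falls within Bb6.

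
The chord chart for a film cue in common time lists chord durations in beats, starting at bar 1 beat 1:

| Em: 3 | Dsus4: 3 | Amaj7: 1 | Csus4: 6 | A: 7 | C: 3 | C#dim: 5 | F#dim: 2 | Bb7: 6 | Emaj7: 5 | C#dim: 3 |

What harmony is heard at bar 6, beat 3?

C

Beat 3 of bar 6 is beat (6−1)×4 + 3 = 23 overall.
Running totals: Em ends at 3, Dsus4 ends at 6, Amaj7 ends at 7, Csus4 ends at 13, A ends at 20, C ends at 23.
Beat 23 falls within C.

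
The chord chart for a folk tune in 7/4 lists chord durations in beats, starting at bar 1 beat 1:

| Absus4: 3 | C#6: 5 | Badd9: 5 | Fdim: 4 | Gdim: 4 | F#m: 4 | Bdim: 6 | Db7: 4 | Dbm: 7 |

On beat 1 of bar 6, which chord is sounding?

Dbm

Beat 1 of bar 6 is beat (6−1)×7 + 1 = 36 overall.
Running totals: Absus4 ends at 3, C#6 ends at 8, Badd9 ends at 13, Fdim ends at 17, Gdim ends at 21, F#m ends at 25, Bdim ends at 31, Db7 ends at 35, Dbm ends at 42.
Beat 36 falls within Dbm.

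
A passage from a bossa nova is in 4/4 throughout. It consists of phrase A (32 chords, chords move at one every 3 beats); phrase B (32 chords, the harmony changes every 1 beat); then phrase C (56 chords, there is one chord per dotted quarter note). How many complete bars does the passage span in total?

A: 32 × 3 = 96 beats = 24 bars.
B: 32 × 1 = 32 beats = 8 bars.
C: 56 × 1.5 = 84 beats = 21 bars.
Total: 24 + 8 + 21 = 53 bars.

53 bars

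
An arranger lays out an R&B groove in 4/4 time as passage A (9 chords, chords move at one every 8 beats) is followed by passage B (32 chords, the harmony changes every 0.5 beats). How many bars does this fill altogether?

22 bars

A: 9 × 8 = 72 beats = 18 bars.
B: 32 × 0.5 = 16 beats = 4 bars.
Total: 18 + 4 = 22 bars.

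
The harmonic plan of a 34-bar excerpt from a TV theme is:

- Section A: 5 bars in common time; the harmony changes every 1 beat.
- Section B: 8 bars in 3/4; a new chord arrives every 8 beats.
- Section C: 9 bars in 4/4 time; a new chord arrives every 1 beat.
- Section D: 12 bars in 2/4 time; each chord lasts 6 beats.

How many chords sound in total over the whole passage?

A: 5·4 = 20 beats, 20/1 = 20 chords.
B: 8·3 = 24 beats, 24/8 = 3 chords.
C: 9·4 = 36 beats, 36/1 = 36 chords.
D: 12·2 = 24 beats, 24/6 = 4 chords.
Total: 20 + 3 + 36 + 4 = 63.

63 chords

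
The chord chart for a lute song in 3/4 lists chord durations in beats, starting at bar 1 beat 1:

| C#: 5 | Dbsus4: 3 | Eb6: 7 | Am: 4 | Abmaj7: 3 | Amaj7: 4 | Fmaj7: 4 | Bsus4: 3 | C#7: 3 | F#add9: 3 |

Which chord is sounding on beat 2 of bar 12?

C#7

Beat 2 of bar 12 is beat (12−1)×3 + 2 = 35 overall.
Running totals: C# ends at 5, Dbsus4 ends at 8, Eb6 ends at 15, Am ends at 19, Abmaj7 ends at 22, Amaj7 ends at 26, Fmaj7 ends at 30, Bsus4 ends at 33, C#7 ends at 36.
Beat 35 falls within C#7.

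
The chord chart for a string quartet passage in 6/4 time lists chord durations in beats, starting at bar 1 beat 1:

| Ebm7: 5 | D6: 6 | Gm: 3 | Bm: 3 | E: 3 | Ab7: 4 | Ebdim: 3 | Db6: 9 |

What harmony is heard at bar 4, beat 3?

Ab7

Beat 3 of bar 4 is beat (4−1)×6 + 3 = 21 overall.
Running totals: Ebm7 ends at 5, D6 ends at 11, Gm ends at 14, Bm ends at 17, E ends at 20, Ab7 ends at 24.
Beat 21 falls within Ab7.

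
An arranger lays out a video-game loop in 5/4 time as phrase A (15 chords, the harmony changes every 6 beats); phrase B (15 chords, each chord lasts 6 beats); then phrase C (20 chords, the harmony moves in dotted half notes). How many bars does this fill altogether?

48 bars

A: 15 × 6 = 90 beats = 18 bars.
B: 15 × 6 = 90 beats = 18 bars.
C: 20 × 3 = 60 beats = 12 bars.
Total: 18 + 18 + 12 = 48 bars.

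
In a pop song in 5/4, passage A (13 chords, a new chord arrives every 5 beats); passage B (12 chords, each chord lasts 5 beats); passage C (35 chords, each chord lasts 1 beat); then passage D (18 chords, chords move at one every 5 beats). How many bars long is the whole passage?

A: 13 × 5 = 65 beats = 13 bars.
B: 12 × 5 = 60 beats = 12 bars.
C: 35 × 1 = 35 beats = 7 bars.
D: 18 × 5 = 90 beats = 18 bars.
Total: 13 + 12 + 7 + 18 = 50 bars.

50 bars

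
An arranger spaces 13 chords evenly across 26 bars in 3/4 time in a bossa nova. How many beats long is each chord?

6 beats

26 bars × 3 beats/bar = 78 beats total.
78 beats ÷ 13 chords = 6 beats per chord.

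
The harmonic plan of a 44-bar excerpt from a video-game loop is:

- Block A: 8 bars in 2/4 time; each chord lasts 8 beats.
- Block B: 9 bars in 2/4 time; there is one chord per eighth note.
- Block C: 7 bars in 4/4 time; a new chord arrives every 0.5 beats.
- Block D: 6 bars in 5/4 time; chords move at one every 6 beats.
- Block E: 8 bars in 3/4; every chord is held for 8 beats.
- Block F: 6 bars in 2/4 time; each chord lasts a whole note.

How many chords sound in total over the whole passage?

105 chords

A: 8 bars × 2 beats = 16 beats; 8 beats/chord → 2 chords.
B: 9 bars × 2 beats = 18 beats; 0.5 beats/chord → 36 chords.
C: 7 bars × 4 beats = 28 beats; 0.5 beats/chord → 56 chords.
D: 6 bars × 5 beats = 30 beats; 6 beats/chord → 5 chords.
E: 8 bars × 3 beats = 24 beats; 8 beats/chord → 3 chords.
F: 6 bars × 2 beats = 12 beats; 4 beats/chord → 3 chords.
Total: 2 + 36 + 56 + 5 + 3 + 3 = 105.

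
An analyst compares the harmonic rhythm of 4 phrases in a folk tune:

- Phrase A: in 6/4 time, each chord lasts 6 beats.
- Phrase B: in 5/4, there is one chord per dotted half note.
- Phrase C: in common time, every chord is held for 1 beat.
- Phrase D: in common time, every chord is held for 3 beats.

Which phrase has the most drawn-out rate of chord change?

A: 6/6 = 1 chord/bar.
B: 5/3 = 5/3 chords/bar.
C: 4/1 = 4 chords/bar.
D: 4/3 = 4/3 chords/bar.
Slowest is A at 1 chords/bar.

Phrase A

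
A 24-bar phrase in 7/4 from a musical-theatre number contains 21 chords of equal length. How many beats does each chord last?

24 bars × 7 beats/bar = 168 beats total.
168 beats ÷ 21 chords = 8 beats per chord.

8 beats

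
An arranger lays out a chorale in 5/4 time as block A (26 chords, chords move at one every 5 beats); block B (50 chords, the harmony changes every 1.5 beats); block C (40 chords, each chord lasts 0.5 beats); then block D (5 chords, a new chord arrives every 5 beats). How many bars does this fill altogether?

50 bars

A: 26 × 5 = 130 beats = 26 bars.
B: 50 × 1.5 = 75 beats = 15 bars.
C: 40 × 0.5 = 20 beats = 4 bars.
D: 5 × 5 = 25 beats = 5 bars.
Total: 26 + 15 + 4 + 5 = 50 bars.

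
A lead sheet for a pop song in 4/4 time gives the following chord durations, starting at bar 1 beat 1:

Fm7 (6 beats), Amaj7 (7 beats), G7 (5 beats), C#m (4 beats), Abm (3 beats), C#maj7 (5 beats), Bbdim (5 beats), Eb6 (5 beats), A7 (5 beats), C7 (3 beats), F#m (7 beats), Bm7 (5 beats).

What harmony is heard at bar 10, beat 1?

Beat 1 of bar 10 is beat (10−1)×4 + 1 = 37 overall.
Running totals: Fm7 ends at 6, Amaj7 ends at 13, G7 ends at 18, C#m ends at 22, Abm ends at 25, C#maj7 ends at 30, Bbdim ends at 35, Eb6 ends at 40.
Beat 37 falls within Eb6.

Eb6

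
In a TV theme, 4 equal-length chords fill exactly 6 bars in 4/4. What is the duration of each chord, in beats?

6 bars × 4 beats/bar = 24 beats total.
24 beats ÷ 4 chords = 6 beats per chord.

6 beats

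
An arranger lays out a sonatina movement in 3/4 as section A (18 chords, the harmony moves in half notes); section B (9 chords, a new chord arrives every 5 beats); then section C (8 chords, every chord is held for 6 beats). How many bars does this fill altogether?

A: 18 × 2 = 36 beats = 12 bars.
B: 9 × 5 = 45 beats = 15 bars.
C: 8 × 6 = 48 beats = 16 bars.
Total: 12 + 15 + 16 = 43 bars.

43 bars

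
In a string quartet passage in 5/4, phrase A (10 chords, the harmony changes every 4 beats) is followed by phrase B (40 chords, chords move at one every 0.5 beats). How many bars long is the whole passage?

12 bars

A: 10 × 4 = 40 beats = 8 bars.
B: 40 × 0.5 = 20 beats = 4 bars.
Total: 8 + 4 = 12 bars.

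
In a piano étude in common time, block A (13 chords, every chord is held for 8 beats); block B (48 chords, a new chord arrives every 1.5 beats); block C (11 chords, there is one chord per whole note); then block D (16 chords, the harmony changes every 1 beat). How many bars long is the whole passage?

A: 13 × 8 = 104 beats = 26 bars.
B: 48 × 1.5 = 72 beats = 18 bars.
C: 11 × 4 = 44 beats = 11 bars.
D: 16 × 1 = 16 beats = 4 bars.
Total: 26 + 18 + 11 + 4 = 59 bars.

59 bars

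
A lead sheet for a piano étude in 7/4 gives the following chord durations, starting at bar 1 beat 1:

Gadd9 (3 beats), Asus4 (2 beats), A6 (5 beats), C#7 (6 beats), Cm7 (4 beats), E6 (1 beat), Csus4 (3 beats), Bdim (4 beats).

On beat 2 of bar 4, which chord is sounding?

Csus4

Beat 2 of bar 4 is beat (4−1)×7 + 2 = 23 overall.
Running totals: Gadd9 ends at 3, Asus4 ends at 5, A6 ends at 10, C#7 ends at 16, Cm7 ends at 20, E6 ends at 21, Csus4 ends at 24.
Beat 23 falls within Csus4.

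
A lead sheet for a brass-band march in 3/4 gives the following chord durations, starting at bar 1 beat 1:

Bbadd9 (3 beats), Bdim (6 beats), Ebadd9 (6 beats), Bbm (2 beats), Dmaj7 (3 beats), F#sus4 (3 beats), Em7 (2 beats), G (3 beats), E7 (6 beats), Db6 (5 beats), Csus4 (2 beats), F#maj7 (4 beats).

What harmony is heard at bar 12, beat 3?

Beat 3 of bar 12 is beat (12−1)×3 + 3 = 36 overall.
Running totals: Bbadd9 ends at 3, Bdim ends at 9, Ebadd9 ends at 15, Bbm ends at 17, Dmaj7 ends at 20, F#sus4 ends at 23, Em7 ends at 25, G ends at 28, E7 ends at 34, Db6 ends at 39.
Beat 36 falls within Db6.

Db6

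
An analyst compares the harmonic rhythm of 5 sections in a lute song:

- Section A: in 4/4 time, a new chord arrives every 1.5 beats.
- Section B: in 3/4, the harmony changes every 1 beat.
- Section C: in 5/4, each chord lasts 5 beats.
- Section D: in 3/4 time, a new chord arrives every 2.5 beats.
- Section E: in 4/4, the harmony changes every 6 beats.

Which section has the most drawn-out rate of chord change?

A: 4 beats/bar ÷ 1.5 beats/chord = 8/3 chords/bar.
B: 3 beats/bar ÷ 1 beat/chord = 3 chords/bar.
C: 5 beats/bar ÷ 5 beats/chord = 1 chord/bar.
D: 3 beats/bar ÷ 2.5 beats/chord = 1.2 chords/bar.
E: 4 beats/bar ÷ 6 beats/chord = 2/3 chords/bar.
Slowest is E at 2/3 chords/bar.

Section E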